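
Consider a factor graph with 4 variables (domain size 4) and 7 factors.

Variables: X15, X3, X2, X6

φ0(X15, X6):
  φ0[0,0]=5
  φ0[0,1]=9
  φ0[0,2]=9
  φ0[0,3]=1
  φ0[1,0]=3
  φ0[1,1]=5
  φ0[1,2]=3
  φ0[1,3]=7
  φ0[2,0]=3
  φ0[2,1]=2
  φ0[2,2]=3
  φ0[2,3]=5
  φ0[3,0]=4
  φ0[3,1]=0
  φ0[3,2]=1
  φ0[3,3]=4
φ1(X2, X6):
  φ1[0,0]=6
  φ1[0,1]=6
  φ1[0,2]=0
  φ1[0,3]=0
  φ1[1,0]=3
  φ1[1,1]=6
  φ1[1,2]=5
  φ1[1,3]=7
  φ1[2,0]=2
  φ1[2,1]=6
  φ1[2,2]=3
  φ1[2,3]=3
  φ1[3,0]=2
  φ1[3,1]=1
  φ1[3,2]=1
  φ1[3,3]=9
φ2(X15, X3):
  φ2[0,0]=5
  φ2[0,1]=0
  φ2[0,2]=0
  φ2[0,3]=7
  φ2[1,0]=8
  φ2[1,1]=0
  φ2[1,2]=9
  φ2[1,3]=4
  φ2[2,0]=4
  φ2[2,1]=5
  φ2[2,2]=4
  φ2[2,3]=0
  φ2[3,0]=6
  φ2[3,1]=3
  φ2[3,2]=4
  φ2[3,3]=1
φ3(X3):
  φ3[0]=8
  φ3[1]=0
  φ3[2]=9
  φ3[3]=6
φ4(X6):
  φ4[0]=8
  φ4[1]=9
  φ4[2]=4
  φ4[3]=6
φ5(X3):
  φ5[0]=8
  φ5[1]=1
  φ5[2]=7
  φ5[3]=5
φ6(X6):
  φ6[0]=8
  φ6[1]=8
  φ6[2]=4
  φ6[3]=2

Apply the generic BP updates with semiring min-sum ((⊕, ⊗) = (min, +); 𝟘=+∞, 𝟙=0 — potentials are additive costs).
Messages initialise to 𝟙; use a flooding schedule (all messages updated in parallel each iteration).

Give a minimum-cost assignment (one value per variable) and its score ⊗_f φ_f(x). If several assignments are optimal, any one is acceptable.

assignment: (X15=0, X3=1, X2=0, X6=3); score = 10

init: all messages = 𝟙 over 4 values
r1 m[φ0→X15] = [1, 3, 2, 0]
r1 m[φ0→X6] = [3, 0, 1, 1]
r1 m[φ1→X2] = [0, 3, 2, 1]
r1 m[φ1→X6] = [2, 1, 0, 0]
r1 m[φ2→X15] = [0, 0, 0, 1]
r1 m[φ2→X3] = [4, 0, 0, 0]
r1 m[φ3→X3] = [8, 0, 9, 6]
r1 m[φ4→X6] = [8, 9, 4, 6]
r1 m[φ5→X3] = [8, 1, 7, 5]
r1 m[φ6→X6] = [8, 8, 4, 2]
r1 m[X15→φ0] = [0, 0, 0, 0]
r1 m[X15→φ2] = [0, 0, 0, 0]
r1 m[X3→φ2] = [0, 0, 0, 0]
r1 m[X3→φ3] = [0, 0, 0, 0]
r1 m[X3→φ5] = [0, 0, 0, 0]
r1 m[X2→φ1] = [0, 0, 0, 0]
r1 m[X6→φ0] = [0, 0, 0, 0]
r1 m[X6→φ1] = [0, 0, 0, 0]
r1 m[X6→φ4] = [0, 0, 0, 0]
r1 m[X6→φ6] = [0, 0, 0, 0]
r2 m[φ0→X15] = [1, 3, 2, 0]
r2 m[φ0→X6] = [3, 0, 1, 1]
r2 m[φ1→X2] = [0, 3, 2, 1]
r2 m[φ1→X6] = [2, 1, 0, 0]
r2 m[φ2→X15] = [0, 0, 0, 1]
r2 m[φ2→X3] = [4, 0, 0, 0]
r2 m[φ3→X3] = [8, 0, 9, 6]
r2 m[φ4→X6] = [8, 9, 4, 6]
r2 m[φ5→X3] = [8, 1, 7, 5]
r2 m[φ6→X6] = [8, 8, 4, 2]
r2 m[X15→φ0] = [0, 0, 0, 1]
r2 m[X15→φ2] = [1, 3, 2, 0]
r2 m[X3→φ2] = [16, 1, 16, 11]
r2 m[X3→φ3] = [12, 1, 7, 5]
r2 m[X3→φ5] = [12, 0, 9, 6]
r2 m[X2→φ1] = [0, 0, 0, 0]
r2 m[X6→φ0] = [18, 18, 8, 8]
r2 m[X6→φ1] = [19, 17, 9, 9]
r2 m[X6→φ4] = [13, 9, 5, 3]
r2 m[X6→φ6] = [13, 10, 5, 7]
r3 m[φ0→X15] = [9, 11, 11, 9]
r3 m[φ0→X6] = [3, 1, 2, 1]
r3 m[φ1→X2] = [9, 14, 12, 10]
r3 m[φ1→X6] = [2, 1, 0, 0]
r3 m[φ2→X15] = [1, 1, 6, 4]
r3 m[φ2→X3] = [6, 1, 1, 1]
r3 m[φ3→X3] = [8, 0, 9, 6]
r3 m[φ4→X6] = [8, 9, 4, 6]
r3 m[φ5→X3] = [8, 1, 7, 5]
r3 m[φ6→X6] = [8, 8, 4, 2]
r3 m[X15→φ0] = [0, 0, 0, 1]
r3 m[X15→φ2] = [1, 3, 2, 0]
r3 m[X3→φ2] = [16, 1, 16, 11]
r3 m[X3→φ3] = [12, 1, 7, 5]
r3 m[X3→φ5] = [12, 0, 9, 6]
r3 m[X2→φ1] = [0, 0, 0, 0]
r3 m[X6→φ0] = [18, 18, 8, 8]
r3 m[X6→φ1] = [19, 17, 9, 9]
r3 m[X6→φ4] = [13, 9, 5, 3]
r3 m[X6→φ6] = [13, 10, 5, 7]
r4 m[φ0→X15] = [9, 11, 11, 9]
r4 m[φ0→X6] = [3, 1, 2, 1]
r4 m[φ1→X2] = [9, 14, 12, 10]
r4 m[φ1→X6] = [2, 1, 0, 0]
r4 m[φ2→X15] = [1, 1, 6, 4]
r4 m[φ2→X3] = [6, 1, 1, 1]
r4 m[φ3→X3] = [8, 0, 9, 6]
r4 m[φ4→X6] = [8, 9, 4, 6]
r4 m[φ5→X3] = [8, 1, 7, 5]
r4 m[φ6→X6] = [8, 8, 4, 2]
r4 m[X15→φ0] = [1, 1, 6, 4]
r4 m[X15→φ2] = [9, 11, 11, 9]
r4 m[X3→φ2] = [16, 1, 16, 11]
r4 m[X3→φ3] = [14, 2, 8, 6]
r4 m[X3→φ5] = [14, 1, 10, 7]
r4 m[X2→φ1] = [0, 0, 0, 0]
r4 m[X6→φ0] = [18, 18, 8, 8]
r4 m[X6→φ1] = [19, 18, 10, 9]
r4 m[X6→φ4] = [13, 10, 6, 3]
r4 m[X6→φ6] = [13, 11, 6, 7]
r5 m[φ0→X15] = [9, 11, 11, 9]
r5 m[φ0→X6] = [4, 4, 4, 2]
r5 m[φ1→X2] = [9, 15, 12, 11]
r5 m[φ1→X6] = [2, 1, 0, 0]
r5 m[φ2→X15] = [1, 1, 6, 4]
r5 m[φ2→X3] = [14, 9, 9, 10]
r5 m[φ3→X3] = [8, 0, 9, 6]
r5 m[φ4→X6] = [8, 9, 4, 6]
r5 m[φ5→X3] = [8, 1, 7, 5]
r5 m[φ6→X6] = [8, 8, 4, 2]
r5 m[X15→φ0] = [1, 1, 6, 4]
r5 m[X15→φ2] = [9, 11, 11, 9]
r5 m[X3→φ2] = [16, 1, 16, 11]
r5 m[X3→φ3] = [14, 2, 8, 6]
r5 m[X3→φ5] = [14, 1, 10, 7]
r5 m[X2→φ1] = [0, 0, 0, 0]
r5 m[X6→φ0] = [18, 18, 8, 8]
r5 m[X6→φ1] = [19, 18, 10, 9]
r5 m[X6→φ4] = [13, 10, 6, 3]
r5 m[X6→φ6] = [13, 11, 6, 7]
r6 m[φ0→X15] = [9, 11, 11, 9]
r6 m[φ0→X6] = [4, 4, 4, 2]
r6 m[φ1→X2] = [9, 15, 12, 11]
r6 m[φ1→X6] = [2, 1, 0, 0]
r6 m[φ2→X15] = [1, 1, 6, 4]
r6 m[φ2→X3] = [14, 9, 9, 10]
r6 m[φ3→X3] = [8, 0, 9, 6]
r6 m[φ4→X6] = [8, 9, 4, 6]
r6 m[φ5→X3] = [8, 1, 7, 5]
r6 m[φ6→X6] = [8, 8, 4, 2]
r6 m[X15→φ0] = [1, 1, 6, 4]
r6 m[X15→φ2] = [9, 11, 11, 9]
r6 m[X3→φ2] = [16, 1, 16, 11]
r6 m[X3→φ3] = [22, 10, 16, 15]
r6 m[X3→φ5] = [22, 9, 18, 16]
r6 m[X2→φ1] = [0, 0, 0, 0]
r6 m[X6→φ0] = [18, 18, 8, 8]
r6 m[X6→φ1] = [20, 21, 12, 10]
r6 m[X6→φ4] = [14, 13, 8, 4]
r6 m[X6→φ6] = [14, 14, 8, 8]
r7 m[φ0→X15] = [9, 11, 11, 9]
r7 m[φ0→X6] = [4, 4, 4, 2]
r7 m[φ1→X2] = [10, 17, 13, 13]
r7 m[φ1→X6] = [2, 1, 0, 0]
r7 m[φ2→X15] = [1, 1, 6, 4]
r7 m[φ2→X3] = [14, 9, 9, 10]
r7 m[φ3→X3] = [8, 0, 9, 6]
r7 m[φ4→X6] = [8, 9, 4, 6]
r7 m[φ5→X3] = [8, 1, 7, 5]
r7 m[φ6→X6] = [8, 8, 4, 2]
r7 m[X15→φ0] = [1, 1, 6, 4]
r7 m[X15→φ2] = [9, 11, 11, 9]
r7 m[X3→φ2] = [16, 1, 16, 11]
r7 m[X3→φ3] = [22, 10, 16, 15]
r7 m[X3→φ5] = [22, 9, 18, 16]
r7 m[X2→φ1] = [0, 0, 0, 0]
r7 m[X6→φ0] = [18, 18, 8, 8]
r7 m[X6→φ1] = [20, 21, 12, 10]
r7 m[X6→φ4] = [14, 13, 8, 4]
r7 m[X6→φ6] = [14, 14, 8, 8]
r8 m[φ0→X15] = [9, 11, 11, 9]
r8 m[φ0→X6] = [4, 4, 4, 2]
r8 m[φ1→X2] = [10, 17, 13, 13]
r8 m[φ1→X6] = [2, 1, 0, 0]
r8 m[φ2→X15] = [1, 1, 6, 4]
r8 m[φ2→X3] = [14, 9, 9, 10]
r8 m[φ3→X3] = [8, 0, 9, 6]
r8 m[φ4→X6] = [8, 9, 4, 6]
r8 m[φ5→X3] = [8, 1, 7, 5]
r8 m[φ6→X6] = [8, 8, 4, 2]
r8 m[X15→φ0] = [1, 1, 6, 4]
r8 m[X15→φ2] = [9, 11, 11, 9]
r8 m[X3→φ2] = [16, 1, 16, 11]
r8 m[X3→φ3] = [22, 10, 16, 15]
r8 m[X3→φ5] = [22, 9, 18, 16]
r8 m[X2→φ1] = [0, 0, 0, 0]
r8 m[X6→φ0] = [18, 18, 8, 8]
r8 m[X6→φ1] = [20, 21, 12, 10]
r8 m[X6→φ4] = [14, 13, 8, 4]
r8 m[X6→φ6] = [14, 14, 8, 8]
fixed point reached at round 8
traceback from X15: (X15=0, X3=1, X2=0, X6=3), score=10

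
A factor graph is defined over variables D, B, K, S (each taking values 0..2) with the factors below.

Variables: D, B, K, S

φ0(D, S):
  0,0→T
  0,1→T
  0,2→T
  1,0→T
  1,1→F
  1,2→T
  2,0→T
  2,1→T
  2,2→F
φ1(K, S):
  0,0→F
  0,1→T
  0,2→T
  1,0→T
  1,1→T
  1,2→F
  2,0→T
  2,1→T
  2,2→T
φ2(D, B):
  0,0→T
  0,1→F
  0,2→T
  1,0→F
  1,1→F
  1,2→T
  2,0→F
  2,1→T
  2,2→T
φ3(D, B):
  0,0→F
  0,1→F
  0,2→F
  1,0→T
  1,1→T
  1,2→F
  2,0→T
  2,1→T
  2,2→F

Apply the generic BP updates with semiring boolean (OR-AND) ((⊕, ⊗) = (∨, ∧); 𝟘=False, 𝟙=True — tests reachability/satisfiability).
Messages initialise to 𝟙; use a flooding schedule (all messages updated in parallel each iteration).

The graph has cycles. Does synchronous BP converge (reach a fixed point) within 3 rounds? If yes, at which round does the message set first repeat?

init: all messages = 𝟙 over 3 values
r1 m[φ0→D] = [T, T, T]
r1 m[φ0→S] = [T, T, T]
r1 m[φ1→K] = [T, T, T]
r1 m[φ1→S] = [T, T, T]
r1 m[φ2→D] = [T, T, T]
r1 m[φ2→B] = [T, T, T]
r1 m[φ3→D] = [F, T, T]
r1 m[φ3→B] = [T, T, F]
r1 m[D→φ0] = [T, T, T]
r1 m[D→φ2] = [T, T, T]
r1 m[D→φ3] = [T, T, T]
r1 m[B→φ2] = [T, T, T]
r1 m[B→φ3] = [T, T, T]
r1 m[K→φ1] = [T, T, T]
r1 m[S→φ0] = [T, T, T]
r1 m[S→φ1] = [T, T, T]
r2 m[φ0→D] = [T, T, T]
r2 m[φ0→S] = [T, T, T]
r2 m[φ1→K] = [T, T, T]
r2 m[φ1→S] = [T, T, T]
r2 m[φ2→D] = [T, T, T]
r2 m[φ2→B] = [T, T, T]
r2 m[φ3→D] = [F, T, T]
r2 m[φ3→B] = [T, T, F]
r2 m[D→φ0] = [F, T, T]
r2 m[D→φ2] = [F, T, T]
r2 m[D→φ3] = [T, T, T]
r2 m[B→φ2] = [T, T, F]
r2 m[B→φ3] = [T, T, T]
r2 m[K→φ1] = [T, T, T]
r2 m[S→φ0] = [T, T, T]
r2 m[S→φ1] = [T, T, T]
r3 m[φ0→D] = [T, T, T]
r3 m[φ0→S] = [T, T, T]
r3 m[φ1→K] = [T, T, T]
r3 m[φ1→S] = [T, T, T]
r3 m[φ2→D] = [T, F, T]
r3 m[φ2→B] = [F, T, T]
r3 m[φ3→D] = [F, T, T]
r3 m[φ3→B] = [T, T, F]
r3 m[D→φ0] = [F, T, T]
r3 m[D→φ2] = [F, T, T]
r3 m[D→φ3] = [T, T, T]
r3 m[B→φ2] = [T, T, F]
r3 m[B→φ3] = [T, T, T]
r3 m[K→φ1] = [T, T, T]
r3 m[S→φ0] = [T, T, T]
r3 m[S→φ1] = [T, T, T]
no fixed point within 3 rounds

NOT CONVERGED within 3 rounds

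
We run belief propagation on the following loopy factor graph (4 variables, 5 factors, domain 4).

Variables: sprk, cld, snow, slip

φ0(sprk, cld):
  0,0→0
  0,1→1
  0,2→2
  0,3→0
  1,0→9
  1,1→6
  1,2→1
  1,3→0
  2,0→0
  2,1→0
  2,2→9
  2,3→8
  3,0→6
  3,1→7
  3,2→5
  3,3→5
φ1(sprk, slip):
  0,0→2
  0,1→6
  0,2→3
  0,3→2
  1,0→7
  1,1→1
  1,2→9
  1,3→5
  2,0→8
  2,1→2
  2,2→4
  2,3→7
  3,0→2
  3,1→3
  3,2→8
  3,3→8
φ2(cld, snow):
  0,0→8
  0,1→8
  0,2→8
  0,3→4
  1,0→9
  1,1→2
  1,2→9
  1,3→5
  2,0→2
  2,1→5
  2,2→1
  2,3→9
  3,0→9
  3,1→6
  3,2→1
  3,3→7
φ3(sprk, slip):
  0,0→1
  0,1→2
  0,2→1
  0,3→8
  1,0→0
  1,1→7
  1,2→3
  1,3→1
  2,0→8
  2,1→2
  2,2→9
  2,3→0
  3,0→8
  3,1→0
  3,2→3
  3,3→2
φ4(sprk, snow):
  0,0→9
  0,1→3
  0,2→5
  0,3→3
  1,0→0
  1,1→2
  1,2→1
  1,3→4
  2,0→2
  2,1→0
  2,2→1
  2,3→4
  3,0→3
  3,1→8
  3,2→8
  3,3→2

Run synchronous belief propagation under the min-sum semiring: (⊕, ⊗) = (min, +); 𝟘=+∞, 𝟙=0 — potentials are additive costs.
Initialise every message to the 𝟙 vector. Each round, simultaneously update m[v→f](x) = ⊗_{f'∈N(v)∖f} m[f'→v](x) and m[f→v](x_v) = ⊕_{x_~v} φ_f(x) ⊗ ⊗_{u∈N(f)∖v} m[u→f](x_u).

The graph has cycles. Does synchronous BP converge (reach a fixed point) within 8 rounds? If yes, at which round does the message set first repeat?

NOT CONVERGED within 8 rounds

init: all messages = 𝟙 over 4 values
r1 m[φ0→sprk] = [0, 0, 0, 5]
r1 m[φ0→cld] = [0, 0, 1, 0]
r1 m[φ1→sprk] = [2, 1, 2, 2]
r1 m[φ1→slip] = [2, 1, 3, 2]
r1 m[φ2→cld] = [4, 2, 1, 1]
r1 m[φ2→snow] = [2, 2, 1, 4]
r1 m[φ3→sprk] = [1, 0, 0, 0]
r1 m[φ3→slip] = [0, 0, 1, 0]
r1 m[φ4→sprk] = [3, 0, 0, 2]
r1 m[φ4→snow] = [0, 0, 1, 2]
r1 m[sprk→φ0] = [0, 0, 0, 0]
r1 m[sprk→φ1] = [0, 0, 0, 0]
r1 m[sprk→φ3] = [0, 0, 0, 0]
r1 m[sprk→φ4] = [0, 0, 0, 0]
r1 m[cld→φ0] = [0, 0, 0, 0]
r1 m[cld→φ2] = [0, 0, 0, 0]
r1 m[snow→φ2] = [0, 0, 0, 0]
r1 m[snow→φ4] = [0, 0, 0, 0]
r1 m[slip→φ1] = [0, 0, 0, 0]
r1 m[slip→φ3] = [0, 0, 0, 0]
r2 m[φ0→sprk] = [0, 0, 0, 5]
r2 m[φ0→cld] = [0, 0, 1, 0]
r2 m[φ1→sprk] = [2, 1, 2, 2]
r2 m[φ1→slip] = [2, 1, 3, 2]
r2 m[φ2→cld] = [4, 2, 1, 1]
r2 m[φ2→snow] = [2, 2, 1, 4]
r2 m[φ3→sprk] = [1, 0, 0, 0]
r2 m[φ3→slip] = [0, 0, 1, 0]
r2 m[φ4→sprk] = [3, 0, 0, 2]
r2 m[φ4→snow] = [0, 0, 1, 2]
r2 m[sprk→φ0] = [6, 1, 2, 4]
r2 m[sprk→φ1] = [4, 0, 0, 7]
r2 m[sprk→φ3] = [5, 1, 2, 9]
r2 m[sprk→φ4] = [3, 1, 2, 7]
r2 m[cld→φ0] = [4, 2, 1, 1]
r2 m[cld→φ2] = [0, 0, 1, 0]
r2 m[snow→φ2] = [0, 0, 1, 2]
r2 m[snow→φ4] = [2, 2, 1, 4]
r2 m[slip→φ1] = [0, 0, 1, 0]
r2 m[slip→φ3] = [2, 1, 3, 2]
r3 m[φ0→sprk] = [1, 1, 2, 6]
r3 m[φ0→cld] = [2, 2, 2, 1]
r3 m[φ1→sprk] = [2, 1, 2, 2]
r3 m[φ1→slip] = [6, 1, 4, 5]
r3 m[φ2→cld] = [6, 2, 2, 2]
r3 m[φ2→snow] = [3, 2, 1, 4]
r3 m[φ3→sprk] = [3, 2, 2, 1]
r3 m[φ3→slip] = [1, 4, 4, 2]
r3 m[φ4→sprk] = [5, 2, 2, 5]
r3 m[φ4→snow] = [1, 2, 2, 5]
r3 m[sprk→φ0] = [6, 1, 2, 4]
r3 m[sprk→φ1] = [4, 0, 0, 7]
r3 m[sprk→φ3] = [5, 1, 2, 9]
r3 m[sprk→φ4] = [3, 1, 2, 7]
r3 m[cld→φ0] = [4, 2, 1, 1]
r3 m[cld→φ2] = [0, 0, 1, 0]
r3 m[snow→φ2] = [0, 0, 1, 2]
r3 m[snow→φ4] = [2, 2, 1, 4]
r3 m[slip→φ1] = [0, 0, 1, 0]
r3 m[slip→φ3] = [2, 1, 3, 2]
r4 m[φ0→sprk] = [1, 1, 2, 6]
r4 m[φ0→cld] = [2, 2, 2, 1]
r4 m[φ1→sprk] = [2, 1, 2, 2]
r4 m[φ1→slip] = [6, 1, 4, 5]
r4 m[φ2→cld] = [6, 2, 2, 2]
r4 m[φ2→snow] = [3, 2, 1, 4]
r4 m[φ3→sprk] = [3, 2, 2, 1]
r4 m[φ3→slip] = [1, 4, 4, 2]
r4 m[φ4→sprk] = [5, 2, 2, 5]
r4 m[φ4→snow] = [1, 2, 2, 5]
r4 m[sprk→φ0] = [10, 5, 6, 8]
r4 m[sprk→φ1] = [9, 5, 6, 12]
r4 m[sprk→φ3] = [8, 4, 6, 13]
r4 m[sprk→φ4] = [6, 4, 6, 9]
r4 m[cld→φ0] = [6, 2, 2, 2]
r4 m[cld→φ2] = [2, 2, 2, 1]
r4 m[snow→φ2] = [1, 2, 2, 5]
r4 m[snow→φ4] = [3, 2, 1, 4]
r4 m[slip→φ1] = [1, 4, 4, 2]
r4 m[slip→φ3] = [6, 1, 4, 5]
r5 m[φ0→sprk] = [2, 2, 2, 7]
r5 m[φ0→cld] = [6, 6, 6, 5]
r5 m[φ1→sprk] = [3, 5, 6, 3]
r5 m[φ1→slip] = [11, 6, 10, 10]
r5 m[φ2→cld] = [9, 4, 3, 3]
r5 m[φ2→snow] = [4, 4, 2, 6]
r5 m[φ3→sprk] = [3, 6, 3, 1]
r5 m[φ3→slip] = [4, 8, 7, 5]
r5 m[φ4→sprk] = [5, 2, 2, 6]
r5 m[φ4→snow] = [4, 6, 5, 8]
r5 m[sprk→φ0] = [10, 5, 6, 8]
r5 m[sprk→φ1] = [9, 5, 6, 12]
r5 m[sprk→φ3] = [8, 4, 6, 13]
r5 m[sprk→φ4] = [6, 4, 6, 9]
r5 m[cld→φ0] = [6, 2, 2, 2]
r5 m[cld→φ2] = [2, 2, 2, 1]
r5 m[snow→φ2] = [1, 2, 2, 5]
r5 m[snow→φ4] = [3, 2, 1, 4]
r5 m[slip→φ1] = [1, 4, 4, 2]
r5 m[slip→φ3] = [6, 1, 4, 5]
r6 m[φ0→sprk] = [2, 2, 2, 7]
r6 m[φ0→cld] = [6, 6, 6, 5]
r6 m[φ1→sprk] = [3, 5, 6, 3]
r6 m[φ1→slip] = [11, 6, 10, 10]
r6 m[φ2→cld] = [9, 4, 3, 3]
r6 m[φ2→snow] = [4, 4, 2, 6]
r6 m[φ3→sprk] = [3, 6, 3, 1]
r6 m[φ3→slip] = [4, 8, 7, 5]
r6 m[φ4→sprk] = [5, 2, 2, 6]
r6 m[φ4→snow] = [4, 6, 5, 8]
r6 m[sprk→φ0] = [11, 13, 11, 10]
r6 m[sprk→φ1] = [10, 10, 7, 14]
r6 m[sprk→φ3] = [10, 9, 10, 16]
r6 m[sprk→φ4] = [8, 13, 11, 11]
r6 m[cld→φ0] = [9, 4, 3, 3]
r6 m[cld→φ2] = [6, 6, 6, 5]
r6 m[snow→φ2] = [4, 6, 5, 8]
r6 m[snow→φ4] = [4, 4, 2, 6]
r6 m[slip→φ1] = [4, 8, 7, 5]
r6 m[slip→φ3] = [11, 6, 10, 10]
r7 m[φ0→sprk] = [3, 3, 4, 8]
r7 m[φ0→cld] = [11, 11, 13, 11]
r7 m[φ1→sprk] = [6, 9, 10, 6]
r7 m[φ1→slip] = [12, 9, 11, 12]
r7 m[φ2→cld] = [12, 8, 6, 6]
r7 m[φ2→snow] = [8, 8, 6, 10]
r7 m[φ3→sprk] = [8, 11, 8, 6]
r7 m[φ3→slip] = [9, 12, 11, 10]
r7 m[φ4→sprk] = [7, 3, 3, 7]
r7 m[φ4→snow] = [13, 11, 12, 11]
r7 m[sprk→φ0] = [11, 13, 11, 10]
r7 m[sprk→φ1] = [10, 10, 7, 14]
r7 m[sprk→φ3] = [10, 9, 10, 16]
r7 m[sprk→φ4] = [8, 13, 11, 11]
r7 m[cld→φ0] = [9, 4, 3, 3]
r7 m[cld→φ2] = [6, 6, 6, 5]
r7 m[snow→φ2] = [4, 6, 5, 8]
r7 m[snow→φ4] = [4, 4, 2, 6]
r7 m[slip→φ1] = [4, 8, 7, 5]
r7 m[slip→φ3] = [11, 6, 10, 10]
r8 m[φ0→sprk] = [3, 3, 4, 8]
r8 m[φ0→cld] = [11, 11, 13, 11]
r8 m[φ1→sprk] = [6, 9, 10, 6]
r8 m[φ1→slip] = [12, 9, 11, 12]
r8 m[φ2→cld] = [12, 8, 6, 6]
r8 m[φ2→snow] = [8, 8, 6, 10]
r8 m[φ3→sprk] = [8, 11, 8, 6]
r8 m[φ3→slip] = [9, 12, 11, 10]
r8 m[φ4→sprk] = [7, 3, 3, 7]
r8 m[φ4→snow] = [13, 11, 12, 11]
r8 m[sprk→φ0] = [21, 23, 21, 19]
r8 m[sprk→φ1] = [18, 17, 15, 21]
r8 m[sprk→φ3] = [16, 15, 17, 21]
r8 m[sprk→φ4] = [17, 23, 22, 20]
r8 m[cld→φ0] = [12, 8, 6, 6]
r8 m[cld→φ2] = [11, 11, 13, 11]
r8 m[snow→φ2] = [13, 11, 12, 11]
r8 m[snow→φ4] = [8, 8, 6, 10]
r8 m[slip→φ1] = [9, 12, 11, 10]
r8 m[slip→φ3] = [12, 9, 11, 12]
no fixed point within 8 rounds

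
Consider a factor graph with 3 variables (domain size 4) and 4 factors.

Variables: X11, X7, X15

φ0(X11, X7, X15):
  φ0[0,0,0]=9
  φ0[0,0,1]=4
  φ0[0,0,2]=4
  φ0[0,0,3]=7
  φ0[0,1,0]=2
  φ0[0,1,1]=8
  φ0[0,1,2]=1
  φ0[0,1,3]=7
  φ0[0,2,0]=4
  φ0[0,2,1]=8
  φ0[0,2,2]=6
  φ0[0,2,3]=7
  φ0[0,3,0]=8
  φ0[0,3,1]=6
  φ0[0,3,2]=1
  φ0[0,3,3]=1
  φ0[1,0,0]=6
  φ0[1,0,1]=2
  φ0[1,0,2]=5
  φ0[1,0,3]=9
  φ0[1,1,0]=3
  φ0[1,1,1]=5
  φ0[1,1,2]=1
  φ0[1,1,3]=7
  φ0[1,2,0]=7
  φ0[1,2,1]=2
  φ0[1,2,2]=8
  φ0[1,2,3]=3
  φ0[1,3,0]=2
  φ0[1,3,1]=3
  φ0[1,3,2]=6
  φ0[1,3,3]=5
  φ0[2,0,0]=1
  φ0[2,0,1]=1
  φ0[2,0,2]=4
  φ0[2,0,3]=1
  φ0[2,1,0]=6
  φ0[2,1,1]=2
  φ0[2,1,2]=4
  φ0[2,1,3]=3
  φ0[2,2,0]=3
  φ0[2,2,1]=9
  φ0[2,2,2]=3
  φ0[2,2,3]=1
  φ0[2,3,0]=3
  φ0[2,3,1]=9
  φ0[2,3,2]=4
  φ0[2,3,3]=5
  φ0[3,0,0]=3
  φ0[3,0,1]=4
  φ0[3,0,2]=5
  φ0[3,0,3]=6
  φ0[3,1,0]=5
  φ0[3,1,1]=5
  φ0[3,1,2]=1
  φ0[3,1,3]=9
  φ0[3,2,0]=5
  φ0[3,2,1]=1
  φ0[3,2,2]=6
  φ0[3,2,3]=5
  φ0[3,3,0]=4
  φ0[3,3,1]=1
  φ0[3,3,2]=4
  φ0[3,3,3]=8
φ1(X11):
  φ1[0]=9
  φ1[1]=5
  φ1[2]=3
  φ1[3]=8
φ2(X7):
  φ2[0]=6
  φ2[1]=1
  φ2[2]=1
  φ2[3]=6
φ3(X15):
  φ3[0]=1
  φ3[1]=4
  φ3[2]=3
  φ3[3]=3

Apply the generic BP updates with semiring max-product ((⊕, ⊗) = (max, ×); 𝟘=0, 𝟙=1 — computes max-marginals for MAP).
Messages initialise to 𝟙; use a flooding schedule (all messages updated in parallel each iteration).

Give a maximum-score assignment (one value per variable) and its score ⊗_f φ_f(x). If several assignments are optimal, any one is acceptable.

assignment: (X11=0, X7=3, X15=1); score = 1296

init: all messages = 𝟙 over 4 values
r1 m[φ0→X11] = [9, 9, 9, 9]
r1 m[φ0→X7] = [9, 9, 9, 9]
r1 m[φ0→X15] = [9, 9, 8, 9]
r1 m[φ1→X11] = [9, 5, 3, 8]
r1 m[φ2→X7] = [6, 1, 1, 6]
r1 m[φ3→X15] = [1, 4, 3, 3]
r1 m[X11→φ0] = [1, 1, 1, 1]
r1 m[X11→φ1] = [1, 1, 1, 1]
r1 m[X7→φ0] = [1, 1, 1, 1]
r1 m[X7→φ2] = [1, 1, 1, 1]
r1 m[X15→φ0] = [1, 1, 1, 1]
r1 m[X15→φ3] = [1, 1, 1, 1]
r2 m[φ0→X11] = [9, 9, 9, 9]
r2 m[φ0→X7] = [9, 9, 9, 9]
r2 m[φ0→X15] = [9, 9, 8, 9]
r2 m[φ1→X11] = [9, 5, 3, 8]
r2 m[φ2→X7] = [6, 1, 1, 6]
r2 m[φ3→X15] = [1, 4, 3, 3]
r2 m[X11→φ0] = [9, 5, 3, 8]
r2 m[X11→φ1] = [9, 9, 9, 9]
r2 m[X7→φ0] = [6, 1, 1, 6]
r2 m[X7→φ2] = [9, 9, 9, 9]
r2 m[X15→φ0] = [1, 4, 3, 3]
r2 m[X15→φ3] = [9, 9, 8, 9]
r3 m[φ0→X11] = [144, 162, 216, 144]
r3 m[φ0→X7] = [189, 288, 288, 216]
r3 m[φ0→X15] = [486, 324, 240, 384]
r3 m[φ1→X11] = [9, 5, 3, 8]
r3 m[φ2→X7] = [6, 1, 1, 6]
r3 m[φ3→X15] = [1, 4, 3, 3]
r3 m[X11→φ0] = [9, 5, 3, 8]
r3 m[X11→φ1] = [9, 9, 9, 9]
r3 m[X7→φ0] = [6, 1, 1, 6]
r3 m[X7→φ2] = [9, 9, 9, 9]
r3 m[X15→φ0] = [1, 4, 3, 3]
r3 m[X15→φ3] = [9, 9, 8, 9]
r4 m[φ0→X11] = [144, 162, 216, 144]
r4 m[φ0→X7] = [189, 288, 288, 216]
r4 m[φ0→X15] = [486, 324, 240, 384]
r4 m[φ1→X11] = [9, 5, 3, 8]
r4 m[φ2→X7] = [6, 1, 1, 6]
r4 m[φ3→X15] = [1, 4, 3, 3]
r4 m[X11→φ0] = [9, 5, 3, 8]
r4 m[X11→φ1] = [144, 162, 216, 144]
r4 m[X7→φ0] = [6, 1, 1, 6]
r4 m[X7→φ2] = [189, 288, 288, 216]
r4 m[X15→φ0] = [1, 4, 3, 3]
r4 m[X15→φ3] = [486, 324, 240, 384]
r5 m[φ0→X11] = [144, 162, 216, 144]
r5 m[φ0→X7] = [189, 288, 288, 216]
r5 m[φ0→X15] = [486, 324, 240, 384]
r5 m[φ1→X11] = [9, 5, 3, 8]
r5 m[φ2→X7] = [6, 1, 1, 6]
r5 m[φ3→X15] = [1, 4, 3, 3]
r5 m[X11→φ0] = [9, 5, 3, 8]
r5 m[X11→φ1] = [144, 162, 216, 144]
r5 m[X7→φ0] = [6, 1, 1, 6]
r5 m[X7→φ2] = [189, 288, 288, 216]
r5 m[X15→φ0] = [1, 4, 3, 3]
r5 m[X15→φ3] = [486, 324, 240, 384]
fixed point reached at round 5
traceback from X11: (X11=0, X7=3, X15=1), score=1296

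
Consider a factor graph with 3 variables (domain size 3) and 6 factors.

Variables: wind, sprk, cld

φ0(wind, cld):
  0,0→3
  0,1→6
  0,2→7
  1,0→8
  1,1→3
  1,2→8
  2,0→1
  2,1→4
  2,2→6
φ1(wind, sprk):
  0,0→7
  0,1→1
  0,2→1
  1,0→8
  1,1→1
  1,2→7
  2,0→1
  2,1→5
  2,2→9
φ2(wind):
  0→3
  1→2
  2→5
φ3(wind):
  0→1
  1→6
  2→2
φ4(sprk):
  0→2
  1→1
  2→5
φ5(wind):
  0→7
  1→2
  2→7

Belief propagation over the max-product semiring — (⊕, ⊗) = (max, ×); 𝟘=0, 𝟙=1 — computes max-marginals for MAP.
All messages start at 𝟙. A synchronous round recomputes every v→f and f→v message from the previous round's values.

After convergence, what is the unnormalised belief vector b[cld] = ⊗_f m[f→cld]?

init: all messages = 𝟙 over 3 values
r1 m[φ0→wind] = [7, 8, 6]
r1 m[φ0→cld] = [8, 6, 8]
r1 m[φ1→wind] = [7, 8, 9]
r1 m[φ1→sprk] = [8, 5, 9]
r1 m[φ2→wind] = [3, 2, 5]
r1 m[φ3→wind] = [1, 6, 2]
r1 m[φ4→sprk] = [2, 1, 5]
r1 m[φ5→wind] = [7, 2, 7]
r1 m[wind→φ0] = [1, 1, 1]
r1 m[wind→φ1] = [1, 1, 1]
r1 m[wind→φ2] = [1, 1, 1]
r1 m[wind→φ3] = [1, 1, 1]
r1 m[wind→φ5] = [1, 1, 1]
r1 m[sprk→φ1] = [1, 1, 1]
r1 m[sprk→φ4] = [1, 1, 1]
r1 m[cld→φ0] = [1, 1, 1]
r2 m[φ0→wind] = [7, 8, 6]
r2 m[φ0→cld] = [8, 6, 8]
r2 m[φ1→wind] = [7, 8, 9]
r2 m[φ1→sprk] = [8, 5, 9]
r2 m[φ2→wind] = [3, 2, 5]
r2 m[φ3→wind] = [1, 6, 2]
r2 m[φ4→sprk] = [2, 1, 5]
r2 m[φ5→wind] = [7, 2, 7]
r2 m[wind→φ0] = [147, 192, 630]
r2 m[wind→φ1] = [147, 192, 420]
r2 m[wind→φ2] = [343, 768, 756]
r2 m[wind→φ3] = [1029, 256, 1890]
r2 m[wind→φ5] = [147, 768, 540]
r2 m[sprk→φ1] = [2, 1, 5]
r2 m[sprk→φ4] = [8, 5, 9]
r2 m[cld→φ0] = [1, 1, 1]
r3 m[φ0→wind] = [7, 8, 6]
r3 m[φ0→cld] = [1536, 2520, 3780]
r3 m[φ1→wind] = [14, 35, 45]
r3 m[φ1→sprk] = [1536, 2100, 3780]
r3 m[φ2→wind] = [3, 2, 5]
r3 m[φ3→wind] = [1, 6, 2]
r3 m[φ4→sprk] = [2, 1, 5]
r3 m[φ5→wind] = [7, 2, 7]
r3 m[wind→φ0] = [147, 192, 630]
r3 m[wind→φ1] = [147, 192, 420]
r3 m[wind→φ2] = [343, 768, 756]
r3 m[wind→φ3] = [1029, 256, 1890]
r3 m[wind→φ5] = [147, 768, 540]
r3 m[sprk→φ1] = [2, 1, 5]
r3 m[sprk→φ4] = [8, 5, 9]
r3 m[cld→φ0] = [1, 1, 1]
r4 m[φ0→wind] = [7, 8, 6]
r4 m[φ0→cld] = [1536, 2520, 3780]
r4 m[φ1→wind] = [14, 35, 45]
r4 m[φ1→sprk] = [1536, 2100, 3780]
r4 m[φ2→wind] = [3, 2, 5]
r4 m[φ3→wind] = [1, 6, 2]
r4 m[φ4→sprk] = [2, 1, 5]
r4 m[φ5→wind] = [7, 2, 7]
r4 m[wind→φ0] = [294, 840, 3150]
r4 m[wind→φ1] = [147, 192, 420]
r4 m[wind→φ2] = [686, 3360, 3780]
r4 m[wind→φ3] = [2058, 1120, 9450]
r4 m[wind→φ5] = [294, 3360, 2700]
r4 m[sprk→φ1] = [2, 1, 5]
r4 m[sprk→φ4] = [1536, 2100, 3780]
r4 m[cld→φ0] = [1, 1, 1]
r5 m[φ0→wind] = [7, 8, 6]
r5 m[φ0→cld] = [6720, 12600, 18900]
r5 m[φ1→wind] = [14, 35, 45]
r5 m[φ1→sprk] = [1536, 2100, 3780]
r5 m[φ2→wind] = [3, 2, 5]
r5 m[φ3→wind] = [1, 6, 2]
r5 m[φ4→sprk] = [2, 1, 5]
r5 m[φ5→wind] = [7, 2, 7]
r5 m[wind→φ0] = [294, 840, 3150]
r5 m[wind→φ1] = [147, 192, 420]
r5 m[wind→φ2] = [686, 3360, 3780]
r5 m[wind→φ3] = [2058, 1120, 9450]
r5 m[wind→φ5] = [294, 3360, 2700]
r5 m[sprk→φ1] = [2, 1, 5]
r5 m[sprk→φ4] = [1536, 2100, 3780]
r5 m[cld→φ0] = [1, 1, 1]
r6 m[φ0→wind] = [7, 8, 6]
r6 m[φ0→cld] = [6720, 12600, 18900]
r6 m[φ1→wind] = [14, 35, 45]
r6 m[φ1→sprk] = [1536, 2100, 3780]
r6 m[φ2→wind] = [3, 2, 5]
r6 m[φ3→wind] = [1, 6, 2]
r6 m[φ4→sprk] = [2, 1, 5]
r6 m[φ5→wind] = [7, 2, 7]
r6 m[wind→φ0] = [294, 840, 3150]
r6 m[wind→φ1] = [147, 192, 420]
r6 m[wind→φ2] = [686, 3360, 3780]
r6 m[wind→φ3] = [2058, 1120, 9450]
r6 m[wind→φ5] = [294, 3360, 2700]
r6 m[sprk→φ1] = [2, 1, 5]
r6 m[sprk→φ4] = [1536, 2100, 3780]
r6 m[cld→φ0] = [1, 1, 1]
fixed point reached at round 6
b[cld] = ⊗ incoming = [6720, 12600, 18900]

b[cld] = [6720, 12600, 18900]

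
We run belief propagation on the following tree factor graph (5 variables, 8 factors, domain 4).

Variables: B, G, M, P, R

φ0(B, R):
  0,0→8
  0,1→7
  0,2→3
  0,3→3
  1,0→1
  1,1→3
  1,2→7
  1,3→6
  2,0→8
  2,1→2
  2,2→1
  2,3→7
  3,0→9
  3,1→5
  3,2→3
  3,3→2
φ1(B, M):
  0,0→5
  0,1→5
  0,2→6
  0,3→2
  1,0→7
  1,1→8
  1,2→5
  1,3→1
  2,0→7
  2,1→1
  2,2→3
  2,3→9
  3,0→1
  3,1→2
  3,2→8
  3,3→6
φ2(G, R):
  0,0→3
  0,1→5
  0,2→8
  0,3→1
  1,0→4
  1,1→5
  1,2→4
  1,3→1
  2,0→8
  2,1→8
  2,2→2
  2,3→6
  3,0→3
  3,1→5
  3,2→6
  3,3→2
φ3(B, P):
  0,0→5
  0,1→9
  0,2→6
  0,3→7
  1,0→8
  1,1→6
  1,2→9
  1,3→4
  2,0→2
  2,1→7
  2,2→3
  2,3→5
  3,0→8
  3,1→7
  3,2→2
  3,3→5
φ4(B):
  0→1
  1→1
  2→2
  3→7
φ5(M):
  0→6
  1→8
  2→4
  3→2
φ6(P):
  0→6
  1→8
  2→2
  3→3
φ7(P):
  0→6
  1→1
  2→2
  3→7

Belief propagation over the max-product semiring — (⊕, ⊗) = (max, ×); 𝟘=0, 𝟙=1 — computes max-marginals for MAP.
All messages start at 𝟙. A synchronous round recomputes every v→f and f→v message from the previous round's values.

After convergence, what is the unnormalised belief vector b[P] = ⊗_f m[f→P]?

init: all messages = 𝟙 over 4 values
r1 m[φ0→B] = [8, 7, 8, 9]
r1 m[φ0→R] = [9, 7, 7, 7]
r1 m[φ1→B] = [6, 8, 9, 8]
r1 m[φ1→M] = [7, 8, 8, 9]
r1 m[φ2→G] = [8, 5, 8, 6]
r1 m[φ2→R] = [8, 8, 8, 6]
r1 m[φ3→B] = [9, 9, 7, 8]
r1 m[φ3→P] = [8, 9, 9, 7]
r1 m[φ4→B] = [1, 1, 2, 7]
r1 m[φ5→M] = [6, 8, 4, 2]
r1 m[φ6→P] = [6, 8, 2, 3]
r1 m[φ7→P] = [6, 1, 2, 7]
r1 m[B→φ0] = [1, 1, 1, 1]
r1 m[B→φ1] = [1, 1, 1, 1]
r1 m[B→φ3] = [1, 1, 1, 1]
r1 m[B→φ4] = [1, 1, 1, 1]
r1 m[G→φ2] = [1, 1, 1, 1]
r1 m[M→φ1] = [1, 1, 1, 1]
r1 m[M→φ5] = [1, 1, 1, 1]
r1 m[P→φ3] = [1, 1, 1, 1]
r1 m[P→φ6] = [1, 1, 1, 1]
r1 m[P→φ7] = [1, 1, 1, 1]
r1 m[R→φ0] = [1, 1, 1, 1]
r1 m[R→φ2] = [1, 1, 1, 1]
r2 m[φ0→B] = [8, 7, 8, 9]
r2 m[φ0→R] = [9, 7, 7, 7]
r2 m[φ1→B] = [6, 8, 9, 8]
r2 m[φ1→M] = [7, 8, 8, 9]
r2 m[φ2→G] = [8, 5, 8, 6]
r2 m[φ2→R] = [8, 8, 8, 6]
r2 m[φ3→B] = [9, 9, 7, 8]
r2 m[φ3→P] = [8, 9, 9, 7]
r2 m[φ4→B] = [1, 1, 2, 7]
r2 m[φ5→M] = [6, 8, 4, 2]
r2 m[φ6→P] = [6, 8, 2, 3]
r2 m[φ7→P] = [6, 1, 2, 7]
r2 m[B→φ0] = [54, 72, 126, 448]
r2 m[B→φ1] = [72, 63, 112, 504]
r2 m[B→φ3] = [48, 56, 144, 504]
r2 m[B→φ4] = [432, 504, 504, 576]
r2 m[G→φ2] = [1, 1, 1, 1]
r2 m[M→φ1] = [6, 8, 4, 2]
r2 m[M→φ5] = [7, 8, 8, 9]
r2 m[P→φ3] = [36, 8, 4, 21]
r2 m[P→φ6] = [48, 9, 18, 49]
r2 m[P→φ7] = [48, 72, 18, 21]
r2 m[R→φ0] = [8, 8, 8, 6]
r2 m[R→φ2] = [9, 7, 7, 7]
r3 m[φ0→B] = [64, 56, 64, 72]
r3 m[φ0→R] = [4032, 2240, 1344, 896]
r3 m[φ1→B] = [40, 64, 42, 32]
r3 m[φ1→M] = [784, 1008, 4032, 3024]
r3 m[φ2→G] = [56, 36, 72, 42]
r3 m[φ2→R] = [8, 8, 8, 6]
r3 m[φ3→B] = [180, 288, 105, 288]
r3 m[φ3→P] = [4032, 3528, 1008, 2520]
r3 m[φ4→B] = [1, 1, 2, 7]
r3 m[φ5→M] = [6, 8, 4, 2]
r3 m[φ6→P] = [6, 8, 2, 3]
r3 m[φ7→P] = [6, 1, 2, 7]
r3 m[B→φ0] = [54, 72, 126, 448]
r3 m[B→φ1] = [72, 63, 112, 504]
r3 m[B→φ3] = [48, 56, 144, 504]
r3 m[B→φ4] = [432, 504, 504, 576]
r3 m[G→φ2] = [1, 1, 1, 1]
r3 m[M→φ1] = [6, 8, 4, 2]
r3 m[M→φ5] = [7, 8, 8, 9]
r3 m[P→φ3] = [36, 8, 4, 21]
r3 m[P→φ6] = [48, 9, 18, 49]
r3 m[P→φ7] = [48, 72, 18, 21]
r3 m[R→φ0] = [8, 8, 8, 6]
r3 m[R→φ2] = [9, 7, 7, 7]
r4 m[φ0→B] = [64, 56, 64, 72]
r4 m[φ0→R] = [4032, 2240, 1344, 896]
r4 m[φ1→B] = [40, 64, 42, 32]
r4 m[φ1→M] = [784, 1008, 4032, 3024]
r4 m[φ2→G] = [56, 36, 72, 42]
r4 m[φ2→R] = [8, 8, 8, 6]
r4 m[φ3→B] = [180, 288, 105, 288]
r4 m[φ3→P] = [4032, 3528, 1008, 2520]
r4 m[φ4→B] = [1, 1, 2, 7]
r4 m[φ5→M] = [6, 8, 4, 2]
r4 m[φ6→P] = [6, 8, 2, 3]
r4 m[φ7→P] = [6, 1, 2, 7]
r4 m[B→φ0] = [7200, 18432, 8820, 64512]
r4 m[B→φ1] = [11520, 16128, 13440, 145152]
r4 m[B→φ3] = [2560, 3584, 5376, 16128]
r4 m[B→φ4] = [460800, 1032192, 282240, 663552]
r4 m[G→φ2] = [1, 1, 1, 1]
r4 m[M→φ1] = [6, 8, 4, 2]
r4 m[M→φ5] = [784, 1008, 4032, 3024]
r4 m[P→φ3] = [36, 8, 4, 21]
r4 m[P→φ6] = [24192, 3528, 2016, 17640]
r4 m[P→φ7] = [24192, 28224, 2016, 7560]
r4 m[R→φ0] = [8, 8, 8, 6]
r4 m[R→φ2] = [4032, 2240, 1344, 896]
r5 m[φ0→B] = [64, 56, 64, 72]
r5 m[φ0→R] = [580608, 322560, 193536, 129024]
r5 m[φ1→B] = [40, 64, 42, 32]
r5 m[φ1→M] = [145152, 290304, 1161216, 870912]
r5 m[φ2→G] = [12096, 16128, 32256, 12096]
r5 m[φ2→R] = [8, 8, 8, 6]
r5 m[φ3→B] = [180, 288, 105, 288]
r5 m[φ3→P] = [129024, 112896, 32256, 80640]
r5 m[φ4→B] = [1, 1, 2, 7]
r5 m[φ5→M] = [6, 8, 4, 2]
r5 m[φ6→P] = [6, 8, 2, 3]
r5 m[φ7→P] = [6, 1, 2, 7]
r5 m[B→φ0] = [7200, 18432, 8820, 64512]
r5 m[B→φ1] = [11520, 16128, 13440, 145152]
r5 m[B→φ3] = [2560, 3584, 5376, 16128]
r5 m[B→φ4] = [460800, 1032192, 282240, 663552]
r5 m[G→φ2] = [1, 1, 1, 1]
r5 m[M→φ1] = [6, 8, 4, 2]
r5 m[M→φ5] = [784, 1008, 4032, 3024]
r5 m[P→φ3] = [36, 8, 4, 21]
r5 m[P→φ6] = [24192, 3528, 2016, 17640]
r5 m[P→φ7] = [24192, 28224, 2016, 7560]
r5 m[R→φ0] = [8, 8, 8, 6]
r5 m[R→φ2] = [4032, 2240, 1344, 896]
r6 m[φ0→B] = [64, 56, 64, 72]
r6 m[φ0→R] = [580608, 322560, 193536, 129024]
r6 m[φ1→B] = [40, 64, 42, 32]
r6 m[φ1→M] = [145152, 290304, 1161216, 870912]
r6 m[φ2→G] = [12096, 16128, 32256, 12096]
r6 m[φ2→R] = [8, 8, 8, 6]
r6 m[φ3→B] = [180, 288, 105, 288]
r6 m[φ3→P] = [129024, 112896, 32256, 80640]
r6 m[φ4→B] = [1, 1, 2, 7]
r6 m[φ5→M] = [6, 8, 4, 2]
r6 m[φ6→P] = [6, 8, 2, 3]
r6 m[φ7→P] = [6, 1, 2, 7]
r6 m[B→φ0] = [7200, 18432, 8820, 64512]
r6 m[B→φ1] = [11520, 16128, 13440, 145152]
r6 m[B→φ3] = [2560, 3584, 5376, 16128]
r6 m[B→φ4] = [460800, 1032192, 282240, 663552]
r6 m[G→φ2] = [1, 1, 1, 1]
r6 m[M→φ1] = [6, 8, 4, 2]
r6 m[M→φ5] = [145152, 290304, 1161216, 870912]
r6 m[P→φ3] = [36, 8, 4, 21]
r6 m[P→φ6] = [774144, 112896, 64512, 564480]
r6 m[P→φ7] = [774144, 903168, 64512, 241920]
r6 m[R→φ0] = [8, 8, 8, 6]
r6 m[R→φ2] = [580608, 322560, 193536, 129024]
r7 m[φ0→B] = [64, 56, 64, 72]
r7 m[φ0→R] = [580608, 322560, 193536, 129024]
r7 m[φ1→B] = [40, 64, 42, 32]
r7 m[φ1→M] = [145152, 290304, 1161216, 870912]
r7 m[φ2→G] = [1741824, 2322432, 4644864, 1741824]
r7 m[φ2→R] = [8, 8, 8, 6]
r7 m[φ3→B] = [180, 288, 105, 288]
r7 m[φ3→P] = [129024, 112896, 32256, 80640]
r7 m[φ4→B] = [1, 1, 2, 7]
r7 m[φ5→M] = [6, 8, 4, 2]
r7 m[φ6→P] = [6, 8, 2, 3]
r7 m[φ7→P] = [6, 1, 2, 7]
r7 m[B→φ0] = [7200, 18432, 8820, 64512]
r7 m[B→φ1] = [11520, 16128, 13440, 145152]
r7 m[B→φ3] = [2560, 3584, 5376, 16128]
r7 m[B→φ4] = [460800, 1032192, 282240, 663552]
r7 m[G→φ2] = [1, 1, 1, 1]
r7 m[M→φ1] = [6, 8, 4, 2]
r7 m[M→φ5] = [145152, 290304, 1161216, 870912]
r7 m[P→φ3] = [36, 8, 4, 21]
r7 m[P→φ6] = [774144, 112896, 64512, 564480]
r7 m[P→φ7] = [774144, 903168, 64512, 241920]
r7 m[R→φ0] = [8, 8, 8, 6]
r7 m[R→φ2] = [580608, 322560, 193536, 129024]
r8 m[φ0→B] = [64, 56, 64, 72]
r8 m[φ0→R] = [580608, 322560, 193536, 129024]
r8 m[φ1→B] = [40, 64, 42, 32]
r8 m[φ1→M] = [145152, 290304, 1161216, 870912]
r8 m[φ2→G] = [1741824, 2322432, 4644864, 1741824]
r8 m[φ2→R] = [8, 8, 8, 6]
r8 m[φ3→B] = [180, 288, 105, 288]
r8 m[φ3→P] = [129024, 112896, 32256, 80640]
r8 m[φ4→B] = [1, 1, 2, 7]
r8 m[φ5→M] = [6, 8, 4, 2]
r8 m[φ6→P] = [6, 8, 2, 3]
r8 m[φ7→P] = [6, 1, 2, 7]
r8 m[B→φ0] = [7200, 18432, 8820, 64512]
r8 m[B→φ1] = [11520, 16128, 13440, 145152]
r8 m[B→φ3] = [2560, 3584, 5376, 16128]
r8 m[B→φ4] = [460800, 1032192, 282240, 663552]
r8 m[G→φ2] = [1, 1, 1, 1]
r8 m[M→φ1] = [6, 8, 4, 2]
r8 m[M→φ5] = [145152, 290304, 1161216, 870912]
r8 m[P→φ3] = [36, 8, 4, 21]
r8 m[P→φ6] = [774144, 112896, 64512, 564480]
r8 m[P→φ7] = [774144, 903168, 64512, 241920]
r8 m[R→φ0] = [8, 8, 8, 6]
r8 m[R→φ2] = [580608, 322560, 193536, 129024]
fixed point reached at round 8
b[P] = ⊗ incoming = [4644864, 903168, 129024, 1693440]

b[P] = [4644864, 903168, 129024, 1693440]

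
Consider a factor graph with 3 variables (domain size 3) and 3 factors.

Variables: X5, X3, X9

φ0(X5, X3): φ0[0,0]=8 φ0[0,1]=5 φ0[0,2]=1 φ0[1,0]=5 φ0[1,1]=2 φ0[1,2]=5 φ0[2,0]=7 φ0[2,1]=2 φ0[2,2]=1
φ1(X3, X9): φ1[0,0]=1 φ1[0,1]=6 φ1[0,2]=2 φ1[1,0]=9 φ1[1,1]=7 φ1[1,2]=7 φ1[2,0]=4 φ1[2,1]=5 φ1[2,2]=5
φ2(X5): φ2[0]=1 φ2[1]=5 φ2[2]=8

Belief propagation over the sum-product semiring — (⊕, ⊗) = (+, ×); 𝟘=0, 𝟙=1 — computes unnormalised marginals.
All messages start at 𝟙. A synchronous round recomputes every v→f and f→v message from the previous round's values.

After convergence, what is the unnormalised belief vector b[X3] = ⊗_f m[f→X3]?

b[X3] = [801, 713, 476]

init: all messages = 𝟙 over 3 values
r1 m[φ0→X5] = [14, 12, 10]
r1 m[φ0→X3] = [20, 9, 7]
r1 m[φ1→X3] = [9, 23, 14]
r1 m[φ1→X9] = [14, 18, 14]
r1 m[φ2→X5] = [1, 5, 8]
r1 m[X5→φ0] = [1, 1, 1]
r1 m[X5→φ2] = [1, 1, 1]
r1 m[X3→φ0] = [1, 1, 1]
r1 m[X3→φ1] = [1, 1, 1]
r1 m[X9→φ1] = [1, 1, 1]
r2 m[φ0→X5] = [14, 12, 10]
r2 m[φ0→X3] = [20, 9, 7]
r2 m[φ1→X3] = [9, 23, 14]
r2 m[φ1→X9] = [14, 18, 14]
r2 m[φ2→X5] = [1, 5, 8]
r2 m[X5→φ0] = [1, 5, 8]
r2 m[X5→φ2] = [14, 12, 10]
r2 m[X3→φ0] = [9, 23, 14]
r2 m[X3→φ1] = [20, 9, 7]
r2 m[X9→φ1] = [1, 1, 1]
r3 m[φ0→X5] = [201, 161, 123]
r3 m[φ0→X3] = [89, 31, 34]
r3 m[φ1→X3] = [9, 23, 14]
r3 m[φ1→X9] = [129, 218, 138]
r3 m[φ2→X5] = [1, 5, 8]
r3 m[X5→φ0] = [1, 5, 8]
r3 m[X5→φ2] = [14, 12, 10]
r3 m[X3→φ0] = [9, 23, 14]
r3 m[X3→φ1] = [20, 9, 7]
r3 m[X9→φ1] = [1, 1, 1]
r4 m[φ0→X5] = [201, 161, 123]
r4 m[φ0→X3] = [89, 31, 34]
r4 m[φ1→X3] = [9, 23, 14]
r4 m[φ1→X9] = [129, 218, 138]
r4 m[φ2→X5] = [1, 5, 8]
r4 m[X5→φ0] = [1, 5, 8]
r4 m[X5→φ2] = [201, 161, 123]
r4 m[X3→φ0] = [9, 23, 14]
r4 m[X3→φ1] = [89, 31, 34]
r4 m[X9→φ1] = [1, 1, 1]
r5 m[φ0→X5] = [201, 161, 123]
r5 m[φ0→X3] = [89, 31, 34]
r5 m[φ1→X3] = [9, 23, 14]
r5 m[φ1→X9] = [504, 921, 565]
r5 m[φ2→X5] = [1, 5, 8]
r5 m[X5→φ0] = [1, 5, 8]
r5 m[X5→φ2] = [201, 161, 123]
r5 m[X3→φ0] = [9, 23, 14]
r5 m[X3→φ1] = [89, 31, 34]
r5 m[X9→φ1] = [1, 1, 1]
r6 m[φ0→X5] = [201, 161, 123]
r6 m[φ0→X3] = [89, 31, 34]
r6 m[φ1→X3] = [9, 23, 14]
r6 m[φ1→X9] = [504, 921, 565]
r6 m[φ2→X5] = [1, 5, 8]
r6 m[X5→φ0] = [1, 5, 8]
r6 m[X5→φ2] = [201, 161, 123]
r6 m[X3→φ0] = [9, 23, 14]
r6 m[X3→φ1] = [89, 31, 34]
r6 m[X9→φ1] = [1, 1, 1]
fixed point reached at round 6
b[X3] = ⊗ incoming = [801, 713, 476]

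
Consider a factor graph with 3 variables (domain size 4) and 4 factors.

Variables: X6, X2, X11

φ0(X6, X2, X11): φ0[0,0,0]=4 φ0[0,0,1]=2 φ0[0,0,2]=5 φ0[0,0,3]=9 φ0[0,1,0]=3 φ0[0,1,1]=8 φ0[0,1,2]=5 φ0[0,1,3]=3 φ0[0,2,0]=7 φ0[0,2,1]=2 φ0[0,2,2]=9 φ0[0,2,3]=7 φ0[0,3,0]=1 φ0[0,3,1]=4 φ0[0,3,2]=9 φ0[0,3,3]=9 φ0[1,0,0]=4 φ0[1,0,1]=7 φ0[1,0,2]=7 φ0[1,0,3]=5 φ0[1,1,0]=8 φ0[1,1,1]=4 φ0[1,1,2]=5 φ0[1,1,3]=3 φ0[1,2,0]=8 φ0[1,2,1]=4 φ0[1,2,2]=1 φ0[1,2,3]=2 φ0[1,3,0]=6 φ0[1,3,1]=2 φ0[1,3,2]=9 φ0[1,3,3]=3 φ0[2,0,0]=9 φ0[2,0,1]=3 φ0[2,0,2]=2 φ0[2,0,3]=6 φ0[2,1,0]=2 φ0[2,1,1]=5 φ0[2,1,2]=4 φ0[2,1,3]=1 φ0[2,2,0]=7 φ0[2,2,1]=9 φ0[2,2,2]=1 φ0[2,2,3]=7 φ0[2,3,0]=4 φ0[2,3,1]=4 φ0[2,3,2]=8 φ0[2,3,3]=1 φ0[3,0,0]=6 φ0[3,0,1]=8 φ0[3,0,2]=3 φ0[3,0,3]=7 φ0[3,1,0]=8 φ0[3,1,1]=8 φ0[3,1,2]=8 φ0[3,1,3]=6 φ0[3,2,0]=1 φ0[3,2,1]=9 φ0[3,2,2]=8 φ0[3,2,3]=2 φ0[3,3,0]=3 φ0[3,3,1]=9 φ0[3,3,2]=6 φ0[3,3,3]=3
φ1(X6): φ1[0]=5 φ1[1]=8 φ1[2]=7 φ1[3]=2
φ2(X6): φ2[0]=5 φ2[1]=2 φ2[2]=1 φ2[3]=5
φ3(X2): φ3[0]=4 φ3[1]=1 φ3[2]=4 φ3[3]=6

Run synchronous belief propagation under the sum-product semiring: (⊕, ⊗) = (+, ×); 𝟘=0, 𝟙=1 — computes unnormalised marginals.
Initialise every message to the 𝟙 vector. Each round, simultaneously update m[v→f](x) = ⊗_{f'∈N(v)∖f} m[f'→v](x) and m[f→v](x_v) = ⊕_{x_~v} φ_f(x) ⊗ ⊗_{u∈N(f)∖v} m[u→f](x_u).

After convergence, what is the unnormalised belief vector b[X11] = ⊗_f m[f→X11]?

b[X11] = [3967, 3999, 5659, 4822]

init: all messages = 𝟙 over 4 values
r1 m[φ0→X6] = [87, 78, 73, 95]
r1 m[φ0→X2] = [87, 81, 84, 81]
r1 m[φ0→X11] = [81, 88, 90, 74]
r1 m[φ1→X6] = [5, 8, 7, 2]
r1 m[φ2→X6] = [5, 2, 1, 5]
r1 m[φ3→X2] = [4, 1, 4, 6]
r1 m[X6→φ0] = [1, 1, 1, 1]
r1 m[X6→φ1] = [1, 1, 1, 1]
r1 m[X6→φ2] = [1, 1, 1, 1]
r1 m[X2→φ0] = [1, 1, 1, 1]
r1 m[X2→φ3] = [1, 1, 1, 1]
r1 m[X11→φ0] = [1, 1, 1, 1]
r2 m[φ0→X6] = [87, 78, 73, 95]
r2 m[φ0→X2] = [87, 81, 84, 81]
r2 m[φ0→X11] = [81, 88, 90, 74]
r2 m[φ1→X6] = [5, 8, 7, 2]
r2 m[φ2→X6] = [5, 2, 1, 5]
r2 m[φ3→X2] = [4, 1, 4, 6]
r2 m[X6→φ0] = [25, 16, 7, 10]
r2 m[X6→φ1] = [435, 156, 73, 475]
r2 m[X6→φ2] = [435, 624, 511, 190]
r2 m[X2→φ0] = [4, 1, 4, 6]
r2 m[X2→φ3] = [87, 81, 84, 81]
r2 m[X11→φ0] = [1, 1, 1, 1]
r3 m[φ0→X6] = [337, 292, 290, 332]
r3 m[φ0→X2] = [1248, 1179, 1233, 1224]
r3 m[φ0→X11] = [3967, 3999, 5659, 4822]
r3 m[φ1→X6] = [5, 8, 7, 2]
r3 m[φ2→X6] = [5, 2, 1, 5]
r3 m[φ3→X2] = [4, 1, 4, 6]
r3 m[X6→φ0] = [25, 16, 7, 10]
r3 m[X6→φ1] = [435, 156, 73, 475]
r3 m[X6→φ2] = [435, 624, 511, 190]
r3 m[X2→φ0] = [4, 1, 4, 6]
r3 m[X2→φ3] = [87, 81, 84, 81]
r3 m[X11→φ0] = [1, 1, 1, 1]
r4 m[φ0→X6] = [337, 292, 290, 332]
r4 m[φ0→X2] = [1248, 1179, 1233, 1224]
r4 m[φ0→X11] = [3967, 3999, 5659, 4822]
r4 m[φ1→X6] = [5, 8, 7, 2]
r4 m[φ2→X6] = [5, 2, 1, 5]
r4 m[φ3→X2] = [4, 1, 4, 6]
r4 m[X6→φ0] = [25, 16, 7, 10]
r4 m[X6→φ1] = [1685, 584, 290, 1660]
r4 m[X6→φ2] = [1685, 2336, 2030, 664]
r4 m[X2→φ0] = [4, 1, 4, 6]
r4 m[X2→φ3] = [1248, 1179, 1233, 1224]
r4 m[X11→φ0] = [1, 1, 1, 1]
r5 m[φ0→X6] = [337, 292, 290, 332]
r5 m[φ0→X2] = [1248, 1179, 1233, 1224]
r5 m[φ0→X11] = [3967, 3999, 5659, 4822]
r5 m[φ1→X6] = [5, 8, 7, 2]
r5 m[φ2→X6] = [5, 2, 1, 5]
r5 m[φ3→X2] = [4, 1, 4, 6]
r5 m[X6→φ0] = [25, 16, 7, 10]
r5 m[X6→φ1] = [1685, 584, 290, 1660]
r5 m[X6→φ2] = [1685, 2336, 2030, 664]
r5 m[X2→φ0] = [4, 1, 4, 6]
r5 m[X2→φ3] = [1248, 1179, 1233, 1224]
r5 m[X11→φ0] = [1, 1, 1, 1]
fixed point reached at round 5
b[X11] = ⊗ incoming = [3967, 3999, 5659, 4822]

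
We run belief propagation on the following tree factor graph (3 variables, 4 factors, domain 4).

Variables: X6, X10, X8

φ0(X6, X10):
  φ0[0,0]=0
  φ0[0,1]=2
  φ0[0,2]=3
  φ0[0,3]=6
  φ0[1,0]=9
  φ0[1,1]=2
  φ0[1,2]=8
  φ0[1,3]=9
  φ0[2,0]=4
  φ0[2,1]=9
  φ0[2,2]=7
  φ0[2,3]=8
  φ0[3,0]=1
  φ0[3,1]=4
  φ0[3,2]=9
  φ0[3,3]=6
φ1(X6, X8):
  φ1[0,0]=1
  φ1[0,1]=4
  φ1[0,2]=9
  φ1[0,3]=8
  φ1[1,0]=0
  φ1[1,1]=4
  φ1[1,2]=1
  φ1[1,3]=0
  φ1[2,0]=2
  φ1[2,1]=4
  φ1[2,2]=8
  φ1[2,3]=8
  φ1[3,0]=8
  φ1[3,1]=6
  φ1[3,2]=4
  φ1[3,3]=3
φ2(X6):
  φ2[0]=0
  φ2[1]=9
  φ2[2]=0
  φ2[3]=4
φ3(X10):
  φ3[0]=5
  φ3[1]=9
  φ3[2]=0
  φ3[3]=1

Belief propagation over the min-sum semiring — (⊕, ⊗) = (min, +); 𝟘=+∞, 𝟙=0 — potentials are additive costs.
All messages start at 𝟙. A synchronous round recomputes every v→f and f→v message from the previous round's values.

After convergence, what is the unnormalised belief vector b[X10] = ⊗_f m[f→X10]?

init: all messages = 𝟙 over 4 values
r1 m[φ0→X6] = [0, 2, 4, 1]
r1 m[φ0→X10] = [0, 2, 3, 6]
r1 m[φ1→X6] = [1, 0, 2, 3]
r1 m[φ1→X8] = [0, 4, 1, 0]
r1 m[φ2→X6] = [0, 9, 0, 4]
r1 m[φ3→X10] = [5, 9, 0, 1]
r1 m[X6→φ0] = [0, 0, 0, 0]
r1 m[X6→φ1] = [0, 0, 0, 0]
r1 m[X6→φ2] = [0, 0, 0, 0]
r1 m[X10→φ0] = [0, 0, 0, 0]
r1 m[X10→φ3] = [0, 0, 0, 0]
r1 m[X8→φ1] = [0, 0, 0, 0]
r2 m[φ0→X6] = [0, 2, 4, 1]
r2 m[φ0→X10] = [0, 2, 3, 6]
r2 m[φ1→X6] = [1, 0, 2, 3]
r2 m[φ1→X8] = [0, 4, 1, 0]
r2 m[φ2→X6] = [0, 9, 0, 4]
r2 m[φ3→X10] = [5, 9, 0, 1]
r2 m[X6→φ0] = [1, 9, 2, 7]
r2 m[X6→φ1] = [0, 11, 4, 5]
r2 m[X6→φ2] = [1, 2, 6, 4]
r2 m[X10→φ0] = [5, 9, 0, 1]
r2 m[X10→φ3] = [0, 2, 3, 6]
r2 m[X8→φ1] = [0, 0, 0, 0]
r3 m[φ0→X6] = [3, 8, 7, 6]
r3 m[φ0→X10] = [1, 3, 4, 7]
r3 m[φ1→X6] = [1, 0, 2, 3]
r3 m[φ1→X8] = [1, 4, 9, 8]
r3 m[φ2→X6] = [0, 9, 0, 4]
r3 m[φ3→X10] = [5, 9, 0, 1]
r3 m[X6→φ0] = [1, 9, 2, 7]
r3 m[X6→φ1] = [0, 11, 4, 5]
r3 m[X6→φ2] = [1, 2, 6, 4]
r3 m[X10→φ0] = [5, 9, 0, 1]
r3 m[X10→φ3] = [0, 2, 3, 6]
r3 m[X8→φ1] = [0, 0, 0, 0]
r4 m[φ0→X6] = [3, 8, 7, 6]
r4 m[φ0→X10] = [1, 3, 4, 7]
r4 m[φ1→X6] = [1, 0, 2, 3]
r4 m[φ1→X8] = [1, 4, 9, 8]
r4 m[φ2→X6] = [0, 9, 0, 4]
r4 m[φ3→X10] = [5, 9, 0, 1]
r4 m[X6→φ0] = [1, 9, 2, 7]
r4 m[X6→φ1] = [3, 17, 7, 10]
r4 m[X6→φ2] = [4, 8, 9, 9]
r4 m[X10→φ0] = [5, 9, 0, 1]
r4 m[X10→φ3] = [1, 3, 4, 7]
r4 m[X8→φ1] = [0, 0, 0, 0]
r5 m[φ0→X6] = [3, 8, 7, 6]
r5 m[φ0→X10] = [1, 3, 4, 7]
r5 m[φ1→X6] = [1, 0, 2, 3]
r5 m[φ1→X8] = [4, 7, 12, 11]
r5 m[φ2→X6] = [0, 9, 0, 4]
r5 m[φ3→X10] = [5, 9, 0, 1]
r5 m[X6→φ0] = [1, 9, 2, 7]
r5 m[X6→φ1] = [3, 17, 7, 10]
r5 m[X6→φ2] = [4, 8, 9, 9]
r5 m[X10→φ0] = [5, 9, 0, 1]
r5 m[X10→φ3] = [1, 3, 4, 7]
r5 m[X8→φ1] = [0, 0, 0, 0]
r6 m[φ0→X6] = [3, 8, 7, 6]
r6 m[φ0→X10] = [1, 3, 4, 7]
r6 m[φ1→X6] = [1, 0, 2, 3]
r6 m[φ1→X8] = [4, 7, 12, 11]
r6 m[φ2→X6] = [0, 9, 0, 4]
r6 m[φ3→X10] = [5, 9, 0, 1]
r6 m[X6→φ0] = [1, 9, 2, 7]
r6 m[X6→φ1] = [3, 17, 7, 10]
r6 m[X6→φ2] = [4, 8, 9, 9]
r6 m[X10→φ0] = [5, 9, 0, 1]
r6 m[X10→φ3] = [1, 3, 4, 7]
r6 m[X8→φ1] = [0, 0, 0, 0]
fixed point reached at round 6
b[X10] = ⊗ incoming = [6, 12, 4, 8]

b[X10] = [6, 12, 4, 8]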